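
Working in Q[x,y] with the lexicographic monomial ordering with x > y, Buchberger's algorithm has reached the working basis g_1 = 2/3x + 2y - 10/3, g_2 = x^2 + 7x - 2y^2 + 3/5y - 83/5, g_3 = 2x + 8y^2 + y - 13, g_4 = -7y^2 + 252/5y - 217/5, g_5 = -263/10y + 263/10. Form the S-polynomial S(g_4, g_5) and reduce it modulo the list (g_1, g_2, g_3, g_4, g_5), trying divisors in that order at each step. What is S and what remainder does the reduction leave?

S(g_4, g_5) = -31/5y + 31/5; remainder on division = 0.

lcm(LM(g_4), LM(g_5)) = y^2.
S = (lcm/LT(g_4))·g_4 − (lcm/LT(g_5))·g_5 = -31/5y + 31/5.
Reduce S modulo (g_1, g_2, g_3, g_4, g_5) in that order:
  leading term y: subtract (62/263)·g_5 from -31/5y + 31/5 → 0
The remainder is 0, so this S-polynomial contributes no new basis element.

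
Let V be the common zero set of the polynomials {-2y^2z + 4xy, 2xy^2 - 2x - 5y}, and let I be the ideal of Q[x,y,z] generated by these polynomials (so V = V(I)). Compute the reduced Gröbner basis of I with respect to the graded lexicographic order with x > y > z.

G = {x^3 - 1/4xz^2 - 5/8yz^2, x^2y - 1/2xz - 5/4yz, xy^2 - x - 5/2y, xyz - 2x^2, y^2z - 2xy}

f_1 = -2y^2z + 4xy, LT = y^2z.
f_2 = 2xy^2 - 2x - 5y, LT = xy^2.

S(f_1,f_2): lcm = xy^2z. S = -2x^2y + xz + 5/2yz.
  leading term x^2y: no divisor's leading term divides it; move -2x^2y to the remainder.
  leading term xz: no divisor's leading term divides it; move xz to the remainder.
  leading term yz: no divisor's leading term divides it; move 5/2yz to the remainder.
  remainder -2x^2y + xz + 5/2yz ≠ 0; add g_3 = -2x^2y + xz + 5/2yz to the basis.

S(f_1,g_3): lcm = x^2y^2z. S = -2x^3y + 1/2xyz^2 + 5/4y^2z^2.
  leading term x^3y: subtract (x)·g_3 from -2x^3y + 1/2xyz^2 + 5/4y^2z^2 → 1/2xyz^2 + 5/4y^2z^2 - x^2z - 5/2xyz
  leading term xyz^2: no divisor's leading term divides it; move 1/2xyz^2 to the remainder.
  leading term y^2z^2: subtract (-5/8z)·f_1 from 5/4y^2z^2 - x^2z - 5/2xyz → -x^2z
  leading term x^2z: no divisor's leading term divides it; move -x^2z to the remainder.
  remainder 1/2xyz^2 - x^2z ≠ 0; add g_4 = 1/2xyz^2 - x^2z to the basis.

S(f_2,g_3): lcm = x^2y^2. S = 1/2xyz + 5/4y^2z - x^2 - 5/2xy.
  leading term xyz: no divisor's leading term divides it; move 1/2xyz to the remainder.
  leading term y^2z: subtract (-5/8)·f_1 from 5/4y^2z - x^2 - 5/2xy → -x^2
  leading term x^2: no divisor's leading term divides it; move -x^2 to the remainder.
  remainder 1/2xyz - x^2 ≠ 0; add g_5 = 1/2xyz - x^2 to the basis.

S(f_1,g_4): lcm = xy^2z^2. S = 0.
  remainder 0.

S(f_2,g_4): lcm = xy^2z^2. S = 2x^2yz - xz^2 - 5/2yz^2.
  leading term x^2yz: subtract (-z)·g_3 from 2x^2yz - xz^2 - 5/2yz^2 → 0
  remainder 0.

S(g_3,g_4): lcm = x^2yz^2. S = 2x^3z - 1/2xz^3 - 5/4yz^3.
  leading term x^3z: no divisor's leading term divides it; move 2x^3z to the remainder.
  leading term xz^3: no divisor's leading term divides it; move -1/2xz^3 to the remainder.
  leading term yz^3: no divisor's leading term divides it; move -5/4yz^3 to the remainder.
  remainder 2x^3z - 1/2xz^3 - 5/4yz^3 ≠ 0; add g_6 = 2x^3z - 1/2xz^3 - 5/4yz^3 to the basis.

S(f_1,g_5): lcm = xy^2z. S = 0.
  remainder 0.

S(f_2,g_5): lcm = xy^2z. S = 2x^2y - xz - 5/2yz.
  leading term x^2y: subtract (-1)·g_3 from 2x^2y - xz - 5/2yz → 0
  remainder 0.

S(g_3,g_5): lcm = x^2yz. S = 2x^3 - 1/2xz^2 - 5/4yz^2.
  leading term x^3: no divisor's leading term divides it; move 2x^3 to the remainder.
  leading term xz^2: no divisor's leading term divides it; move -1/2xz^2 to the remainder.
  leading term yz^2: no divisor's leading term divides it; move -5/4yz^2 to the remainder.
  remainder 2x^3 - 1/2xz^2 - 5/4yz^2 ≠ 0; add g_7 = 2x^3 - 1/2xz^2 - 5/4yz^2 to the basis.

S(g_4,g_5): lcm = xyz^2. S = 0.
  remainder 0.

S(f_1,g_6): lcm = x^3y^2z. S = 1/4xy^2z^3 + 5/8y^3z^3 - 2x^4y.
  leading term xy^2z^3: subtract (-1/8xz^2)·f_1 from 1/4xy^2z^3 + 5/8y^3z^3 - 2x^4y → 5/8y^3z^3 - 2x^4y + 1/2x^2yz^2
  leading term y^3z^3: subtract (-5/16yz^2)·f_1 from 5/8y^3z^3 - 2x^4y + 1/2x^2yz^2 → -2x^4y + 1/2x^2yz^2 + 5/4xy^2z^2
  leading term x^4y: subtract (x^2)·g_3 from -2x^4y + 1/2x^2yz^2 + 5/4xy^2z^2 → 1/2x^2yz^2 + 5/4xy^2z^2 - x^3z - 5/2x^2yz
  leading term x^2yz^2: subtract (-1/4z^2)·g_3 from 1/2x^2yz^2 + 5/4xy^2z^2 - x^3z - 5/2x^2yz → 5/4xy^2z^2 - x^3z - 5/2x^2yz + 1/4xz^3 + 5/8yz^3
  leading term xy^2z^2: subtract (-5/8xz)·f_1 from 5/4xy^2z^2 - x^3z - 5/2x^2yz + 1/4xz^3 + 5/8yz^3 → -x^3z + 1/4xz^3 + 5/8yz^3
  leading term x^3z: subtract (-1/2)·g_6 from -x^3z + 1/4xz^3 + 5/8yz^3 → 0
  remainder 0.

S(f_2,g_6): lcm = x^3y^2z. S = 1/4xy^2z^3 + 5/8y^3z^3 - x^3z - 5/2x^2yz.
  leading term xy^2z^3: subtract (-1/8xz^2)·f_1 from 1/4xy^2z^3 + 5/8y^3z^3 - x^3z - 5/2x^2yz → 5/8y^3z^3 + 1/2x^2yz^2 - x^3z - 5/2x^2yz
  leading term y^3z^3: subtract (-5/16yz^2)·f_1 from 5/8y^3z^3 + 1/2x^2yz^2 - x^3z - 5/2x^2yz → 1/2x^2yz^2 + 5/4xy^2z^2 - x^3z - 5/2x^2yz
  leading term x^2yz^2: subtract (-1/4z^2)·g_3 from 1/2x^2yz^2 + 5/4xy^2z^2 - x^3z - 5/2x^2yz → 5/4xy^2z^2 - x^3z - 5/2x^2yz + 1/4xz^3 + 5/8yz^3
  leading term xy^2z^2: subtract (-5/8xz)·f_1 from 5/4xy^2z^2 - x^3z - 5/2x^2yz + 1/4xz^3 + 5/8yz^3 → -x^3z + 1/4xz^3 + 5/8yz^3
  leading term x^3z: subtract (-1/2)·g_6 from -x^3z + 1/4xz^3 + 5/8yz^3 → 0
  remainder 0.

S(g_3,g_6): lcm = x^3yz. S = 1/4xyz^3 + 5/8y^2z^3 - 1/2x^2z^2 - 5/4xyz^2.
  leading term xyz^3: subtract (1/2z)·g_4 from 1/4xyz^3 + 5/8y^2z^3 - 1/2x^2z^2 - 5/4xyz^2 → 5/8y^2z^3 - 5/4xyz^2
  leading term y^2z^3: subtract (-5/16z^2)·f_1 from 5/8y^2z^3 - 5/4xyz^2 → 0
  remainder 0.

S(g_4,g_6): lcm = x^3yz^2. S = 1/4xyz^4 + 5/8y^2z^4 - 2x^4z.
  leading term xyz^4: subtract (1/2z^2)·g_4 from 1/4xyz^4 + 5/8y^2z^4 - 2x^4z → 5/8y^2z^4 - 2x^4z + 1/2x^2z^3
  leading term y^2z^4: subtract (-5/16z^3)·f_1 from 5/8y^2z^4 - 2x^4z + 1/2x^2z^3 → -2x^4z + 1/2x^2z^3 + 5/4xyz^3
  leading term x^4z: subtract (-x)·g_6 from -2x^4z + 1/2x^2z^3 + 5/4xyz^3 → 0
  remainder 0.

S(g_5,g_6): lcm = x^3yz. S = 1/4xyz^3 + 5/8y^2z^3 - 2x^4.
  leading term xyz^3: subtract (1/2z)·g_4 from 1/4xyz^3 + 5/8y^2z^3 - 2x^4 → 5/8y^2z^3 - 2x^4 + 1/2x^2z^2
  leading term y^2z^3: subtract (-5/16z^2)·f_1 from 5/8y^2z^3 - 2x^4 + 1/2x^2z^2 → -2x^4 + 1/2x^2z^2 + 5/4xyz^2
  leading term x^4: subtract (-x)·g_7 from -2x^4 + 1/2x^2z^2 + 5/4xyz^2 → 0
  remainder 0.

S(f_1,g_7): leading monomials are coprime, so the S-polynomial reduces to 0 (Buchberger's first criterion).
S(f_2,g_7): lcm = x^3y^2. S = 1/4xy^2z^2 + 5/8y^3z^2 - x^3 - 5/2x^2y.
  leading term xy^2z^2: subtract (-1/8xz)·f_1 from 1/4xy^2z^2 + 5/8y^3z^2 - x^3 - 5/2x^2y → 5/8y^3z^2 + 1/2x^2yz - x^3 - 5/2x^2y
  leading term y^3z^2: subtract (-5/16yz)·f_1 from 5/8y^3z^2 + 1/2x^2yz - x^3 - 5/2x^2y → 1/2x^2yz + 5/4xy^2z - x^3 - 5/2x^2y
  leading term x^2yz: subtract (-1/4z)·g_3 from 1/2x^2yz + 5/4xy^2z - x^3 - 5/2x^2y → 5/4xy^2z - x^3 - 5/2x^2y + 1/4xz^2 + 5/8yz^2
  leading term xy^2z: subtract (-5/8x)·f_1 from 5/4xy^2z - x^3 - 5/2x^2y + 1/4xz^2 + 5/8yz^2 → -x^3 + 1/4xz^2 + 5/8yz^2
  leading term x^3: subtract (-1/2)·g_7 from -x^3 + 1/4xz^2 + 5/8yz^2 → 0
  remainder 0.

S(g_3,g_7): lcm = x^3y. S = 1/4xyz^2 + 5/8y^2z^2 - 1/2x^2z - 5/4xyz.
  leading term xyz^2: subtract (1/2)·g_4 from 1/4xyz^2 + 5/8y^2z^2 - 1/2x^2z - 5/4xyz → 5/8y^2z^2 - 5/4xyz
  leading term y^2z^2: subtract (-5/16z)·f_1 from 5/8y^2z^2 - 5/4xyz → 0
  remainder 0.

S(g_4,g_7): lcm = x^3yz^2. S = 1/4xyz^4 + 5/8y^2z^4 - 2x^4z.
  leading term xyz^4: subtract (1/2z^2)·g_4 from 1/4xyz^4 + 5/8y^2z^4 - 2x^4z → 5/8y^2z^4 - 2x^4z + 1/2x^2z^3
  leading term y^2z^4: subtract (-5/16z^3)·f_1 from 5/8y^2z^4 - 2x^4z + 1/2x^2z^3 → -2x^4z + 1/2x^2z^3 + 5/4xyz^3
  leading term x^4z: subtract (-x)·g_6 from -2x^4z + 1/2x^2z^3 + 5/4xyz^3 → 0
  remainder 0.

S(g_5,g_7): lcm = x^3yz. S = 1/4xyz^3 + 5/8y^2z^3 - 2x^4.
  leading term xyz^3: subtract (1/2z)·g_4 from 1/4xyz^3 + 5/8y^2z^3 - 2x^4 → 5/8y^2z^3 - 2x^4 + 1/2x^2z^2
  leading term y^2z^3: subtract (-5/16z^2)·f_1 from 5/8y^2z^3 - 2x^4 + 1/2x^2z^2 → -2x^4 + 1/2x^2z^2 + 5/4xyz^2
  leading term x^4: subtract (-x)·g_7 from -2x^4 + 1/2x^2z^2 + 5/4xyz^2 → 0
  remainder 0.

S(g_6,g_7): lcm = x^3z. S = 0.
  remainder 0.

Every S-polynomial of the final basis reduces to 0, so we have a Gröbner basis.
Inter-reduce: drop elements whose leading term is divisible by another's, tail-reduce, and make monic.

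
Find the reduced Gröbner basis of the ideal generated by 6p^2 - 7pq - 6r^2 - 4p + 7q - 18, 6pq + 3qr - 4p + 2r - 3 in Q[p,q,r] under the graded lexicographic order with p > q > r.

G = {q^2r - 9/7qr^2 - 8/7pr + 2q^2 + 26/21qr + 10/7r^2 + 6/7p - 157/21q - 1/21r + 20/7, p^2 + 7/12qr - r^2 - 13/9p + 7/6q + 7/18r - 43/12, pq + 1/2qr - 2/3p + 1/3r - 1/2}

f_1 = 6p^2 - 7pq - 6r^2 - 4p + 7q - 18, LT = p^2.
f_2 = 6pq + 3qr - 4p + 2r - 3, LT = pq.

S(f_1,f_2): lcm = p^2q. S = -7/6pq^2 - 1/2pqr - qr^2 + 2/3p^2 - 2/3pq - 1/3pr + 7/6q^2 + 1/2p - 3q.
  leading term pq^2: subtract (-7/36q)·f_2 from -7/6pq^2 - 1/2pqr - qr^2 + 2/3p^2 - 2/3pq - 1/3pr + 7/6q^2 + 1/2p - 3q → -1/2pqr + 7/12q^2r - qr^2 + 2/3p^2 - 13/9pq - 1/3pr + 7/6q^2 + 7/18qr + 1/2p - 43/12q
  leading term pqr: subtract (-1/12r)·f_2 from -1/2pqr + 7/12q^2r - qr^2 + 2/3p^2 - 13/9pq - 1/3pr + 7/6q^2 + 7/18qr + 1/2p - 43/12q → 7/12q^2r - 3/4qr^2 + 2/3p^2 - 13/9pq - 2/3pr + 7/6q^2 + 7/18qr + 1/6r^2 + 1/2p - 43/12q - 1/4r
  leading term q^2r: no divisor's leading term divides it; move 7/12q^2r to the remainder.
  leading term qr^2: no divisor's leading term divides it; move -3/4qr^2 to the remainder.
  leading term p^2: subtract (1/9)·f_1 from 2/3p^2 - 13/9pq - 2/3pr + 7/6q^2 + 7/18qr + 1/6r^2 + 1/2p - 43/12q - 1/4r → -2/3pq - 2/3pr + 7/6q^2 + 7/18qr + 5/6r^2 + 17/18p - 157/36q - 1/4r + 2
  leading term pq: subtract (-1/9)·f_2 from -2/3pq - 2/3pr + 7/6q^2 + 7/18qr + 5/6r^2 + 17/18p - 157/36q - 1/4r + 2 → -2/3pr + 7/6q^2 + 13/18qr + 5/6r^2 + 1/2p - 157/36q - 1/36r + 5/3
  leading term pr: no divisor's leading term divides it; move -2/3pr to the remainder.
  leading term q^2: no divisor's leading term divides it; move 7/6q^2 to the remainder.
  leading term qr: no divisor's leading term divides it; move 13/18qr to the remainder.
  leading term r^2: no divisor's leading term divides it; move 5/6r^2 to the remainder.
  leading term p: no divisor's leading term divides it; move 1/2p to the remainder.
  leading term q: no divisor's leading term divides it; move -157/36q to the remainder.
  leading term r: no divisor's leading term divides it; move -1/36r to the remainder.
  leading term 1: no divisor's leading term divides it; move 5/3 to the remainder.
  remainder 7/12q^2r - 3/4qr^2 - 2/3pr + 7/6q^2 + 13/18qr + 5/6r^2 + 1/2p - 157/36q - 1/36r + 5/3 ≠ 0; add g_3 = 7/12q^2r - 3/4qr^2 - 2/3pr + 7/6q^2 + 13/18qr + 5/6r^2 + 1/2p - 157/36q - 1/36r + 5/3 to the basis.

The other S-polynomials (S(f_1,g_3), S(f_2,g_3)) all reduce to 0 modulo the current basis, so we have a Gröbner basis.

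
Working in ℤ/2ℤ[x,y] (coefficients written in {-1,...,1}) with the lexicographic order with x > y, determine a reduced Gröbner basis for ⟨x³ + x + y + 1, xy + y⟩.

G = {x³ + x + y + 1, xy + y, y² + y}

The reduced Gröbner basis is the canonical form of the ideal for this ordering.

f_1 = x³ + x + y + 1, LT = x³.
f_2 = xy + y, LT = xy.

S(f_1,f_2): lcm = x³y. S = x²y + xy + y² + y.
  leading term x²y: subtract (x)·f_2 from x²y + xy + y² + y → y² + y
  leading term y²: no divisor's leading term divides it; move y² to the remainder.
  leading term y: no divisor's leading term divides it; move y to the remainder.
  remainder y² + y ≠ 0; add g_3 = y² + y to the basis.

The other S-polynomials (S(f_1,g_3), S(f_2,g_3)) all reduce to 0 modulo the current basis, so we have a Gröbner basis.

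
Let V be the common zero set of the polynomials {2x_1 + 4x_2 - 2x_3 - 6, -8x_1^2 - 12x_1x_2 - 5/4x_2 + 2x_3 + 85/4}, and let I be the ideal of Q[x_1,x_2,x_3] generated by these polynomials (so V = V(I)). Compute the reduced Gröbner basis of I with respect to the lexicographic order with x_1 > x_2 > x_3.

f_1 = 2x_1 + 4x_2 - 2x_3 - 6, LT = x_1.
f_2 = -8x_1^2 - 12x_1x_2 - 5/4x_2 + 2x_3 + 85/4, LT = x_1^2.

S(f_1,f_2): lcm = x_1^2. S = 1/2x_1x_2 - x_1x_3 - 3x_1 - 5/32x_2 + 1/4x_3 + 85/32.
  leading term x_1x_2: subtract (1/4x_2)·f_1 from 1/2x_1x_2 - x_1x_3 - 3x_1 - 5/32x_2 + 1/4x_3 + 85/32 → -x_1x_3 - 3x_1 - x_2^2 + 1/2x_2x_3 + 43/32x_2 + 1/4x_3 + 85/32
  leading term x_1x_3: subtract (-1/2x_3)·f_1 from -x_1x_3 - 3x_1 - x_2^2 + 1/2x_2x_3 + 43/32x_2 + 1/4x_3 + 85/32 → -3x_1 - x_2^2 + 5/2x_2x_3 + 43/32x_2 - x_3^2 - 11/4x_3 + 85/32
  leading term x_1: subtract (-3/2)·f_1 from -3x_1 - x_2^2 + 5/2x_2x_3 + 43/32x_2 - x_3^2 - 11/4x_3 + 85/32 → -x_2^2 + 5/2x_2x_3 + 235/32x_2 - x_3^2 - 23/4x_3 - 203/32
  leading term x_2^2: no divisor's leading term divides it; move -x_2^2 to the remainder.
  leading term x_2x_3: no divisor's leading term divides it; move 5/2x_2x_3 to the remainder.
  leading term x_2: no divisor's leading term divides it; move 235/32x_2 to the remainder.
  leading term x_3^2: no divisor's leading term divides it; move -x_3^2 to the remainder.
  leading term x_3: no divisor's leading term divides it; move -23/4x_3 to the remainder.
  leading term 1: no divisor's leading term divides it; move -203/32 to the remainder.
  remainder -x_2^2 + 5/2x_2x_3 + 235/32x_2 - x_3^2 - 23/4x_3 - 203/32 ≠ 0; add g_3 = -x_2^2 + 5/2x_2x_3 + 235/32x_2 - x_3^2 - 23/4x_3 - 203/32 to the basis.

S(f_1,g_3): leading monomials are coprime, so the S-polynomial reduces to 0 (Buchberger's first criterion).
S(f_2,g_3): leading monomials are coprime, so the S-polynomial reduces to 0 (Buchberger's first criterion).
Every S-polynomial of the final basis reduces to 0, so we have a Gröbner basis.
Inter-reduce: drop elements whose leading term is divisible by another's, tail-reduce, and make monic.

G = {x_1 + 2x_2 - x_3 - 3, x_2^2 - 5/2x_2x_3 - 235/32x_2 + x_3^2 + 23/4x_3 + 203/32}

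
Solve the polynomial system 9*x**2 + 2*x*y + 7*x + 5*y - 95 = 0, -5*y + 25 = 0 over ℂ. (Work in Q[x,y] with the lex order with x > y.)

Compute a lex Gröbner basis by Buchberger's algorithm.
f_1 = 9*x**2 + 2*x*y + 7*x + 5*y - 95, LT = x**2.
f_2 = -5*y + 25, LT = y.

The S-polynomials (S(f_1,f_2)) all reduce to 0 modulo the current basis, so we have a Gröbner basis.
Inter-reduce: drop elements whose leading term is divisible by another's, tail-reduce, and make monic.
Reduced Gröbner basis: {x**2 + 17/9*x - 70/9, y - 5}.

Elimination: the polynomial y - 5 lies in the elimination ideal for y, so y ∈ {5}. For each such y, the remaining basis elements (now univariate) give the rest of the solution.
  y = 5: the earlier basis element becomes x**2 + 17/9*x - 70/9 = 0, giving x = -35/9, 2 — points (-35/9, 5), (2, 5).
Check: every point annihilates each of the original generators.

{(-35/9, 5), (2, 5)}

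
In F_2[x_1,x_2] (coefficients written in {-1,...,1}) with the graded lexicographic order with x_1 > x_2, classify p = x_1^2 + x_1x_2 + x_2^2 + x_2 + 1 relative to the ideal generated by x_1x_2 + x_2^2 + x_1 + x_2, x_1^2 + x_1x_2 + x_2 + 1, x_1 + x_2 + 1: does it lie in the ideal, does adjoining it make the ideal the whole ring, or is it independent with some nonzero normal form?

Adjoining x_1^2 + x_1x_2 + x_2^2 + x_2 + 1 makes the ideal the whole ring: the system is inconsistent.

First compute the reduced Gröbner basis of I by Buchberger's algorithm.
f_1 = x_1x_2 + x_2^2 + x_1 + x_2, LT = x_1x_2.
f_2 = x_1^2 + x_1x_2 + x_2 + 1, LT = x_1^2.
f_3 = x_1 + x_2 + 1, LT = x_1.

S(f_1,f_2): lcm = x_1^2x_2. S = x_1^2 + x_1x_2 + x_2^2 + x_2.
  reduce S modulo (f_1, f_2, f_3):
  remainder x_2^2 + 1 ≠ 0; add h_4 = x_2^2 + 1 to the basis.

S(f_1,f_3): lcm = x_1x_2. S = x_1.
  reduce S modulo (f_1, f_2, f_3, h_4):
  remainder x_2 + 1 ≠ 0; add h_5 = x_2 + 1 to the basis.

The other S-polynomials (S(f_2,f_3), S(f_1,h_4), S(f_2,h_4), S(f_3,h_4), S(f_1,h_5), S(f_2,h_5), S(f_3,h_5), S(h_4,h_5)) all reduce to 0 modulo the current basis, so we have a Gröbner basis.
Inter-reduce: drop elements whose leading term is divisible by another's, tail-reduce, and make monic.
Reduced Gröbner basis: {x_1, x_2 + 1}.
Label its elements g_1 = x_1, g_2 = x_2 + 1.

Reduce p = x_1^2 + x_1x_2 + x_2^2 + x_2 + 1 modulo G:
  leading term x_1^2: subtract (x_1)·g_1 from x_1^2 + x_1x_2 + x_2^2 + x_2 + 1 → x_1x_2 + x_2^2 + x_2 + 1
  leading term x_1x_2: subtract (x_2)·g_1 from x_1x_2 + x_2^2 + x_2 + 1 → x_2^2 + x_2 + 1
  leading term x_2^2: subtract (x_2)·g_2 from x_2^2 + x_2 + 1 → 1
  leading term 1: no divisor's leading term divides it; move 1 to the remainder.
  normal form = 1.
The normal form is nonzero, so p ∉ I. Since p minus its normal form lies in I, I + (p) = I + (r) where r = 1; decide whether this ideal is the whole ring.
Here r = 1 is a nonzero constant, hence a unit: 1 ∈ I + (p), the Gröbner basis of I + (p) is {1}, and the enlarged system has no common solution — adjoining p is inconsistent.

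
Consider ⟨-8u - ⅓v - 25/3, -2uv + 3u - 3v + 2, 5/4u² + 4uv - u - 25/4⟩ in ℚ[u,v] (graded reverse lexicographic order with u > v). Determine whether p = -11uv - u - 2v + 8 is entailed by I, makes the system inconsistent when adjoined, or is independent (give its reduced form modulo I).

First compute the reduced Gröbner basis of I by Buchberger's algorithm.
f_1 = -8u - ⅓v - 25/3, LT = u.
f_2 = -2uv + 3u - 3v + 2, LT = uv.
f_3 = 5/4u² + 4uv - u - 25/4, LT = u².

S(f_1,f_2): lcm = uv. S = 1/24v² + 3/2u - 11/24v + 1.
  leading term v²: no divisor's leading term divides it; move 1/24v² to the remainder.
  leading term u: subtract (-3/16)·f_1 from 3/2u - 11/24v + 1 → -25/48v - 9/16
  leading term v: no divisor's leading term divides it; move -25/48v to the remainder.
  leading term 1: no divisor's leading term divides it; move -9/16 to the remainder.
  remainder 1/24v² - 25/48v - 9/16 ≠ 0; add h_4 = 1/24v² - 25/48v - 9/16 to the basis.

S(f_1,f_3): lcm = u². S = -379/120uv + 221/120u + 5.
  leading term uv: subtract (379/960v)·f_1 from -379/120uv + 221/120u + 5 → 379/2880v² + 221/120u + 1895/576v + 5
  leading term v²: subtract (379/120)·h_4 from 379/2880v² + 221/120u + 1895/576v + 5 → 221/120u + 1895/384v + 4337/640
  leading term u: subtract (-221/960)·f_1 from 221/120u + 1895/384v + 4337/640 → 27983/5760v + 27983/5760
  leading term v: no divisor's leading term divides it; move 27983/5760v to the remainder.
  leading term 1: no divisor's leading term divides it; move 27983/5760 to the remainder.
  remainder 27983/5760v + 27983/5760 ≠ 0; add h_5 = 27983/5760v + 27983/5760 to the basis.

The other S-polynomials (S(f_2,f_3), S(f_1,h_4), S(f_2,h_4), S(f_3,h_4), S(f_1,h_5), S(f_2,h_5), S(f_3,h_5), S(h_4,h_5)) all reduce to 0 modulo the current basis, so we have a Gröbner basis.
Inter-reduce: drop elements whose leading term is divisible by another's, tail-reduce, and make monic.
Reduced Gröbner basis: {u + 1, v + 1}.
Label its elements g_1 = u + 1, g_2 = v + 1.

Reduce p = -11uv - u - 2v + 8 modulo G:
  leading term uv: subtract (-11v)·g_1 from -11uv - u - 2v + 8 → -u + 9v + 8
  leading term u: subtract (-1)·g_1 from -u + 9v + 8 → 9v + 9
  leading term v: subtract (9)·g_2 from 9v + 9 → 0
  normal form = 0.
Since the normal form is 0, p ∈ I.

Ideal membership is decidable via reduction modulo a Gröbner basis.

-11uv - u - 2v + 8 lies in I (it reduces to 0).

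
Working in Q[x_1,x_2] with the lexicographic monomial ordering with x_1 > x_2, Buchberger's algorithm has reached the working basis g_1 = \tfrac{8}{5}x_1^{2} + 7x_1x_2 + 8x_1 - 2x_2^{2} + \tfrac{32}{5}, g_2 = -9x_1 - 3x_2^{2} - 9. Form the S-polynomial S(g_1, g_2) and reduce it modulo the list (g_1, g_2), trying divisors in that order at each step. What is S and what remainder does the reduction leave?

S(g_1, g_2) = -\tfrac{1}{3}x_1x_2^{2} + \tfrac{35}{8}x_1x_2 + 4x_1 - \tfrac{5}{4}x_2^{2} + 4; remainder on division = \tfrac{1}{9}x_2^{4} - \tfrac{35}{24}x_2^{3} - \tfrac{9}{4}x_2^{2} - \tfrac{35}{8}x_2.

lcm(LM(g_1), LM(g_2)) = x_1^{2}.
S = (lcm/LT(g_1))·g_1 − (lcm/LT(g_2))·g_2 = -\tfrac{1}{3}x_1x_2^{2} + \tfrac{35}{8}x_1x_2 + 4x_1 - \tfrac{5}{4}x_2^{2} + 4.
Reduce S modulo (g_1, g_2) in that order:
  leading term x_1x_2^{2}: subtract (\tfrac{1}{27}x_2^{2})·g_2 from -\tfrac{1}{3}x_1x_2^{2} + \tfrac{35}{8}x_1x_2 + 4x_1 - \tfrac{5}{4}x_2^{2} + 4 → \tfrac{35}{8}x_1x_2 + 4x_1 + \tfrac{1}{9}x_2^{4} - \tfrac{11}{12}x_2^{2} + 4
  leading term x_1x_2: subtract (-\tfrac{35}{72}x_2)·g_2 from \tfrac{35}{8}x_1x_2 + 4x_1 + \tfrac{1}{9}x_2^{4} - \tfrac{11}{12}x_2^{2} + 4 → 4x_1 + \tfrac{1}{9}x_2^{4} - \tfrac{35}{24}x_2^{3} - \tfrac{11}{12}x_2^{2} - \tfrac{35}{8}x_2 + 4
  leading term x_1: subtract (-\tfrac{4}{9})·g_2 from 4x_1 + \tfrac{1}{9}x_2^{4} - \tfrac{35}{24}x_2^{3} - \tfrac{11}{12}x_2^{2} - \tfrac{35}{8}x_2 + 4 → \tfrac{1}{9}x_2^{4} - \tfrac{35}{24}x_2^{3} - \tfrac{9}{4}x_2^{2} - \tfrac{35}{8}x_2
  leading term x_2^{4}: no divisor's leading term divides it; move \tfrac{1}{9}x_2^{4} to the remainder.
  leading term x_2^{3}: no divisor's leading term divides it; move -\tfrac{35}{24}x_2^{3} to the remainder.
  leading term x_2^{2}: no divisor's leading term divides it; move -\tfrac{9}{4}x_2^{2} to the remainder.
  leading term x_2: no divisor's leading term divides it; move -\tfrac{35}{8}x_2 to the remainder.
The remainder \tfrac{1}{9}x_2^{4} - \tfrac{35}{24}x_2^{3} - \tfrac{9}{4}x_2^{2} - \tfrac{35}{8}x_2 is nonzero, so it would be added as the next basis element.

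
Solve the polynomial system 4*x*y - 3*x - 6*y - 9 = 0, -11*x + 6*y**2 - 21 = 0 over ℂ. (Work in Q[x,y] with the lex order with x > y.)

{(3/11, -2), (-15/8, -1/4), (3, 3)}

Compute a lex Gröbner basis by Buchberger's algorithm.
f_1 = 4*x*y - 3*x - 6*y - 9, LT = x*y.
f_2 = -11*x + 6*y**2 - 21, LT = x.

S(f_1,f_2): lcm = x*y. S = -3/4*x + 6/11*y**3 - 75/22*y - 9/4.
  leading term x: subtract (3/44)·f_2 from -3/4*x + 6/11*y**3 - 75/22*y - 9/4 → 6/11*y**3 - 9/22*y**2 - 75/22*y - 9/11
  leading term y**3: no divisor's leading term divides it; move 6/11*y**3 to the remainder.
  leading term y**2: no divisor's leading term divides it; move -9/22*y**2 to the remainder.
  leading term y: no divisor's leading term divides it; move -75/22*y to the remainder.
  leading term 1: no divisor's leading term divides it; move -9/11 to the remainder.
  remainder 6/11*y**3 - 9/22*y**2 - 75/22*y - 9/11 ≠ 0; add h_3 = 6/11*y**3 - 9/22*y**2 - 75/22*y - 9/11 to the basis.

S(f_1,h_3): lcm = x*y**3. S = 25/4*x*y + 3/2*x - 3/2*y**3 - 9/4*y**2.
  leading term x*y: subtract (25/16)·f_1 from 25/4*x*y + 3/2*x - 3/2*y**3 - 9/4*y**2 → 99/16*x - 3/2*y**3 - 9/4*y**2 + 75/8*y + 225/16
  leading term x: subtract (-9/16)·f_2 from 99/16*x - 3/2*y**3 - 9/4*y**2 + 75/8*y + 225/16 → -3/2*y**3 + 9/8*y**2 + 75/8*y + 9/4
  leading term y**3: subtract (-11/4)·h_3 from -3/2*y**3 + 9/8*y**2 + 75/8*y + 9/4 → 0
  remainder 0.

S(f_2,h_3): leading monomials are coprime, so the S-polynomial reduces to 0 (Buchberger's first criterion).
Every S-polynomial of the final basis reduces to 0, so we have a Gröbner basis.
Inter-reduce: drop elements whose leading term is divisible by another's, tail-reduce, and make monic.
Reduced Gröbner basis: {x - 6/11*y**2 + 21/11, y**3 - 3/4*y**2 - 25/4*y - 3/2}.

From the last basis element, y**3 - 3/4*y**2 - 25/4*y - 3/2 = 0, so y takes values in {-2, -1/4, 3}. Each choice, substituted upward through the basis, yields the corresponding point(s) of the solution set.
  y = -2: the earlier basis element becomes x - 3/11 = 0, giving x = 3/11 — point (3/11, -2).
  y = -1/4: the earlier basis element becomes x + 15/8 = 0, giving x = -15/8 — point (-15/8, -1/4).
  y = 3: the earlier basis element becomes x - 3 = 0, giving x = 3 — point (3, 3).
Substituting each solution back into the original system confirms all equations vanish.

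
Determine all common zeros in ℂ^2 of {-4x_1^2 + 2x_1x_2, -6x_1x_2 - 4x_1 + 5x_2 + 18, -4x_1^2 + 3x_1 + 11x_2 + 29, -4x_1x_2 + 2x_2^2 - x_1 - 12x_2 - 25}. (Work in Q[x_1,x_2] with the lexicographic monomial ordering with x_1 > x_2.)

Compute a lex Gröbner basis by Buchberger's algorithm.
f_1 = -4x_1^2 + 2x_1x_2, LT = x_1^2.
f_2 = -6x_1x_2 - 4x_1 + 5x_2 + 18, LT = x_1x_2.
f_3 = -4x_1^2 + 3x_1 + 11x_2 + 29, LT = x_1^2.
f_4 = -4x_1x_2 - x_1 + 2x_2^2 - 12x_2 - 25, LT = x_1x_2.

S(f_1,f_2): lcm = x_1^2x_2. S = -2/3x_1^2 - 1/2x_1x_2^2 + 5/6x_1x_2 + 3x_1.
  reduce S modulo (f_1, f_2, f_3, f_4):
  remainder 22/9x_1 - 5/12x_2^2 - 29/36x_2 + 5/2 ≠ 0; add h_5 = 22/9x_1 - 5/12x_2^2 - 29/36x_2 + 5/2 to the basis.

S(f_1,f_3): lcm = x_1^2. S = -1/2x_1x_2 + 3/4x_1 + 11/4x_2 + 29/4.
  reduce S modulo (f_1, f_2, f_3, f_4, h_5):
  remainder 65/352x_2^2 + 947/352x_2 + 817/176 ≠ 0; add h_6 = 65/352x_2^2 + 947/352x_2 + 817/176 to the basis.

S(f_1,f_4): lcm = x_1^2x_2. S = -1/4x_1^2 - 3x_1x_2 - 25/4x_1.
  reduce S modulo (f_1, f_2, f_3, f_4, h_5, h_6):
  remainder 1325/208x_2 + 1325/104 ≠ 0; add h_7 = 1325/208x_2 + 1325/104 to the basis.

The other S-polynomials (S(f_2,f_3), S(f_2,f_4), S(f_3,f_4), S(f_1,h_5), S(f_2,h_5), S(f_3,h_5), S(f_4,h_5), S(f_1,h_6), S(f_2,h_6), S(f_3,h_6), S(f_4,h_6), S(h_5,h_6), S(f_1,h_7), S(f_2,h_7), S(f_3,h_7), S(f_4,h_7), S(h_5,h_7), S(h_6,h_7)) all reduce to 0 modulo the current basis, so we have a Gröbner basis.
Inter-reduce: drop elements whose leading term is divisible by another's, tail-reduce, and make monic.
Reduced Gröbner basis: {x_1 + 1, x_2 + 2}.

The lex basis is triangular: the last element involves only x_2. Solving x_2 + 2 = 0 gives x_2 ∈ {-2}; substituting each value into the earlier elements determines the remaining variables.
  x_2 = -2: the earlier basis element becomes x_1 + 1 = 0, giving x_1 = -1 — point (-1, -2).

{(-1, -2)}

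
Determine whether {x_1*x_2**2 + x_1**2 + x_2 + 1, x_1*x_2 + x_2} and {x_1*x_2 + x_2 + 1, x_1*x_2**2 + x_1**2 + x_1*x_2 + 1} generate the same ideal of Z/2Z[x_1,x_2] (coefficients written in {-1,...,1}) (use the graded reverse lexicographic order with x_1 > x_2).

No, the ideals differ.

For a fixed monomial order, each ideal has a unique reduced Gröbner basis; comparing bases decides equality.
Buchberger on the first generating set:
f_1 = x_1*x_2**2 + x_1**2 + x_2 + 1, LT = x_1*x_2**2.
f_2 = x_1*x_2 + x_2, LT = x_1*x_2.

S(f_1,f_2): lcm = x_1*x_2**2. S = x_1**2 + x_2**2 + x_2 + 1.
  leading term x_1**2: no divisor's leading term divides it; move x_1**2 to the remainder.
  leading term x_2**2: no divisor's leading term divides it; move x_2**2 to the remainder.
  leading term x_2: no divisor's leading term divides it; move x_2 to the remainder.
  leading term 1: no divisor's leading term divides it; move 1 to the remainder.
  remainder x_1**2 + x_2**2 + x_2 + 1 ≠ 0; add g_3 = x_1**2 + x_2**2 + x_2 + 1 to the basis.

S(f_1,g_3): lcm = x_1**2*x_2**2. S = x_2**4 + x_1**3 + x_2**3 + x_1*x_2 + x_2**2 + x_1.
  leading term x_2**4: no divisor's leading term divides it; move x_2**4 to the remainder.
  leading term x_1**3: subtract (x_1)·g_3 from x_1**3 + x_2**3 + x_1*x_2 + x_2**2 + x_1 → x_1*x_2**2 + x_2**3 + x_2**2
  leading term x_1*x_2**2: subtract (1)·f_1 from x_1*x_2**2 + x_2**3 + x_2**2 → x_2**3 + x_1**2 + x_2**2 + x_2 + 1
  leading term x_2**3: no divisor's leading term divides it; move x_2**3 to the remainder.
  leading term x_1**2: subtract (1)·g_3 from x_1**2 + x_2**2 + x_2 + 1 → 0
  remainder x_2**4 + x_2**3 ≠ 0; add g_4 = x_2**4 + x_2**3 to the basis.

S(f_2,g_3): lcm = x_1**2*x_2. S = x_2**3 + x_1*x_2 + x_2**2 + x_2.
  leading term x_2**3: no divisor's leading term divides it; move x_2**3 to the remainder.
  leading term x_1*x_2: subtract (1)·f_2 from x_1*x_2 + x_2**2 + x_2 → x_2**2
  leading term x_2**2: no divisor's leading term divides it; move x_2**2 to the remainder.
  remainder x_2**3 + x_2**2 ≠ 0; add g_5 = x_2**3 + x_2**2 to the basis.

The other S-polynomials (S(f_1,g_4), S(f_2,g_4), S(g_3,g_4), S(f_1,g_5), S(f_2,g_5), S(g_3,g_5), S(g_4,g_5)) all reduce to 0 modulo the current basis, so we have a Gröbner basis.
Inter-reduce: drop elements whose leading term is divisible by another's, tail-reduce, and make monic.
Reduced Gröbner basis: {x_2**3 + x_2**2, x_1**2 + x_2**2 + x_2 + 1, x_1*x_2 + x_2}.

Buchberger on the second generating set:
h_1 = x_1*x_2 + x_2 + 1, LT = x_1*x_2.
h_2 = x_1*x_2**2 + x_1**2 + x_1*x_2 + 1, LT = x_1*x_2**2.

S(h_1,h_2): lcm = x_1*x_2**2. S = x_1**2 + x_1*x_2 + x_2**2 + x_2 + 1.
  leading term x_1**2: no divisor's leading term divides it; move x_1**2 to the remainder.
  leading term x_1*x_2: subtract (1)·h_1 from x_1*x_2 + x_2**2 + x_2 + 1 → x_2**2
  leading term x_2**2: no divisor's leading term divides it; move x_2**2 to the remainder.
  remainder x_1**2 + x_2**2 ≠ 0; add k_3 = x_1**2 + x_2**2 to the basis.

S(h_1,k_3): lcm = x_1**2*x_2. S = x_2**3 + x_1*x_2 + x_1.
  leading term x_2**3: no divisor's leading term divides it; move x_2**3 to the remainder.
  leading term x_1*x_2: subtract (1)·h_1 from x_1*x_2 + x_1 → x_1 + x_2 + 1
  leading term x_1: no divisor's leading term divides it; move x_1 to the remainder.
  leading term x_2: no divisor's leading term divides it; move x_2 to the remainder.
  leading term 1: no divisor's leading term divides it; move 1 to the remainder.
  remainder x_2**3 + x_1 + x_2 + 1 ≠ 0; add k_4 = x_2**3 + x_1 + x_2 + 1 to the basis.

The other S-polynomials (S(h_2,k_3), S(h_1,k_4), S(h_2,k_4), S(k_3,k_4)) all reduce to 0 modulo the current basis, so we have a Gröbner basis.
Inter-reduce: drop elements whose leading term is divisible by another's, tail-reduce, and make monic.
Reduced Gröbner basis: {x_2**3 + x_1 + x_2 + 1, x_1**2 + x_2**2, x_1*x_2 + x_2 + 1}.

These differ, so the ideals are not equal.
The same test decides containment: I ⊆ J iff every generator of I reduces to 0 modulo a Gröbner basis of J.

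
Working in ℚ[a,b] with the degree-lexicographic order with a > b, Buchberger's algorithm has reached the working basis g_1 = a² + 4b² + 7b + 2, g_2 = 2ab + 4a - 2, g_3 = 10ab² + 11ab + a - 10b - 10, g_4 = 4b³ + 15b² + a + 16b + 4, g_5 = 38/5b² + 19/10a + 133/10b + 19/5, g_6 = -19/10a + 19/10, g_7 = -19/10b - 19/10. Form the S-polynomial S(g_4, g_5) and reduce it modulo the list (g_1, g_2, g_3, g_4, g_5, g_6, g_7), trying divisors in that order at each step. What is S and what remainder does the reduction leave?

lcm(LM(g_4), LM(g_5)) = b³.
S = (lcm/LT(g_4))·g_4 − (lcm/LT(g_5))·g_5 = -¼ab + 2b² + ¼a + 7/2b + 1.
Reduce S modulo (g_1, g_2, g_3, g_4, g_5, g_6, g_7) in that order:
  leading term ab: subtract (-⅛)·g_2 from -¼ab + 2b² + ¼a + 7/2b + 1 → 2b² + ¾a + 7/2b + ¾
  leading term b²: subtract (5/19)·g_5 from 2b² + ¾a + 7/2b + ¾ → ¼a - ¼
  leading term a: subtract (-5/38)·g_6 from ¼a - ¼ → 0
The remainder is 0, so this S-polynomial contributes no new basis element.

S(g_4, g_5) = -¼ab + 2b² + ¼a + 7/2b + 1; remainder on division = 0.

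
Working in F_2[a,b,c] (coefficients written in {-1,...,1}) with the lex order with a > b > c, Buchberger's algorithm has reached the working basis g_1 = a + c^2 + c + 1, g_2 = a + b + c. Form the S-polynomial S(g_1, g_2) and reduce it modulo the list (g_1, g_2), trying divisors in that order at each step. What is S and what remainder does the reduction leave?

lcm(LM(g_1), LM(g_2)) = a.
S = (lcm/LT(g_1))·g_1 − (lcm/LT(g_2))·g_2 = b + c^2 + 1.
Reduce S modulo (g_1, g_2) in that order:
  leading term b: no divisor's leading term divides it; move b to the remainder.
  leading term c^2: no divisor's leading term divides it; move c^2 to the remainder.
  leading term 1: no divisor's leading term divides it; move 1 to the remainder.
The remainder b + c^2 + 1 is nonzero, so it would be added as the next basis element.

S(g_1, g_2) = b + c^2 + 1; remainder on division = b + c^2 + 1.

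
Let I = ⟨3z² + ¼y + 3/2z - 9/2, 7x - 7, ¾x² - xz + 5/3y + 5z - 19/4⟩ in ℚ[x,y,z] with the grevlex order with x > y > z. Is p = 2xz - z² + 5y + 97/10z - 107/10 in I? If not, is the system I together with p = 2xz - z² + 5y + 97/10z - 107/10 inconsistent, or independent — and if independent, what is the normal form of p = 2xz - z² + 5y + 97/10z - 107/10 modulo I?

First compute the reduced Gröbner basis of I by Buchberger's algorithm.
f_1 = 3z² + ¼y + 3/2z - 9/2, LT = z².
f_2 = 7x - 7, LT = x.
f_3 = ¾x² - xz + 5/3y + 5z - 19/4, LT = x².

S(f_1,f_2): leading monomials are coprime, so the S-polynomial reduces to 0 (Buchberger's first criterion).
S(f_1,f_3): leading monomials are coprime, so the S-polynomial reduces to 0 (Buchberger's first criterion).
S(f_2,f_3): lcm = x². S = 4/3xz - x - 20/9y - 20/3z + 19/3.
  leading term xz: subtract (4/21z)·f_2 from 4/3xz - x - 20/9y - 20/3z + 19/3 → -x - 20/9y - 16/3z + 19/3
  leading term x: subtract (-1/7)·f_2 from -x - 20/9y - 16/3z + 19/3 → -20/9y - 16/3z + 16/3
  leading term y: no divisor's leading term divides it; move -20/9y to the remainder.
  leading term z: no divisor's leading term divides it; move -16/3z to the remainder.
  leading term 1: no divisor's leading term divides it; move 16/3 to the remainder.
  remainder -20/9y - 16/3z + 16/3 ≠ 0; add h_4 = -20/9y - 16/3z + 16/3 to the basis.

S(f_1,h_4): leading monomials are coprime, so the S-polynomial reduces to 0 (Buchberger's first criterion).
S(f_2,h_4): leading monomials are coprime, so the S-polynomial reduces to 0 (Buchberger's first criterion).
S(f_3,h_4): leading monomials are coprime, so the S-polynomial reduces to 0 (Buchberger's first criterion).
Every S-polynomial of the final basis reduces to 0, so we have a Gröbner basis.
Inter-reduce: drop elements whose leading term is divisible by another's, tail-reduce, and make monic.
Reduced Gröbner basis: {z² + 3/10z - 13/10, x - 1, y + 12/5z - 12/5}.
Label its elements g_1 = z² + 3/10z - 13/10, g_2 = x - 1, g_3 = y + 12/5z - 12/5.

Reduce p = 2xz - z² + 5y + 97/10z - 107/10 modulo G:
  leading term xz: subtract (2z)·g_2 from 2xz - z² + 5y + 97/10z - 107/10 → -z² + 5y + 117/10z - 107/10
  leading term z²: subtract (-1)·g_1 from -z² + 5y + 117/10z - 107/10 → 5y + 12z - 12
  leading term y: subtract (5)·g_3 from 5y + 12z - 12 → 0
  normal form = 0.
Since the normal form is 0, p ∈ I.

Ideal membership is decidable via reduction modulo a Gröbner basis.

2xz - z² + 5y + 97/10z - 107/10 lies in I (it reduces to 0).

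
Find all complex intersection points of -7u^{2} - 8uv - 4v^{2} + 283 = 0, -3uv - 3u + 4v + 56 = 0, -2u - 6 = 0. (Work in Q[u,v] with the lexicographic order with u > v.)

{(-3, -5)}

Compute a lex Gröbner basis by Buchberger's algorithm.
f_1 = -7u^{2} - 8uv - 4v^{2} + 283, LT = u^{2}.
f_2 = -3uv - 3u + 4v + 56, LT = uv.
f_3 = -2u - 6, LT = u.

S(f_1,f_2): lcm = u^{2}v. S = -u^{2} + \tfrac{8}{7}uv^{2} + \tfrac{4}{3}uv + \tfrac{56}{3}u + \tfrac{4}{7}v^{3} - \tfrac{283}{7}v.
  leading term u^{2}: subtract (\tfrac{1}{7})·f_1 from -u^{2} + \tfrac{8}{7}uv^{2} + \tfrac{4}{3}uv + \tfrac{56}{3}u + \tfrac{4}{7}v^{3} - \tfrac{283}{7}v → \tfrac{8}{7}uv^{2} + \tfrac{52}{21}uv + \tfrac{56}{3}u + \tfrac{4}{7}v^{3} + \tfrac{4}{7}v^{2} - \tfrac{283}{7}v - \tfrac{283}{7}
  leading term uv^{2}: subtract (-\tfrac{8}{21}v)·f_2 from \tfrac{8}{7}uv^{2} + \tfrac{52}{21}uv + \tfrac{56}{3}u + \tfrac{4}{7}v^{3} + \tfrac{4}{7}v^{2} - \tfrac{283}{7}v - \tfrac{283}{7} → \tfrac{4}{3}uv + \tfrac{56}{3}u + \tfrac{4}{7}v^{3} + \tfrac{44}{21}v^{2} - \tfrac{401}{21}v - \tfrac{283}{7}
  leading term uv: subtract (-\tfrac{4}{9})·f_2 from \tfrac{4}{3}uv + \tfrac{56}{3}u + \tfrac{4}{7}v^{3} + \tfrac{44}{21}v^{2} - \tfrac{401}{21}v - \tfrac{283}{7} → \tfrac{52}{3}u + \tfrac{4}{7}v^{3} + \tfrac{44}{21}v^{2} - \tfrac{1091}{63}v - \tfrac{979}{63}
  leading term u: subtract (-\tfrac{26}{3})·f_3 from \tfrac{52}{3}u + \tfrac{4}{7}v^{3} + \tfrac{44}{21}v^{2} - \tfrac{1091}{63}v - \tfrac{979}{63} → \tfrac{4}{7}v^{3} + \tfrac{44}{21}v^{2} - \tfrac{1091}{63}v - \tfrac{4255}{63}
  leading term v^{3}: no divisor's leading term divides it; move \tfrac{4}{7}v^{3} to the remainder.
  leading term v^{2}: no divisor's leading term divides it; move \tfrac{44}{21}v^{2} to the remainder.
  leading term v: no divisor's leading term divides it; move -\tfrac{1091}{63}v to the remainder.
  leading term 1: no divisor's leading term divides it; move -\tfrac{4255}{63} to the remainder.
  remainder \tfrac{4}{7}v^{3} + \tfrac{44}{21}v^{2} - \tfrac{1091}{63}v - \tfrac{4255}{63} ≠ 0; add h_4 = \tfrac{4}{7}v^{3} + \tfrac{44}{21}v^{2} - \tfrac{1091}{63}v - \tfrac{4255}{63} to the basis.

S(f_1,f_3): lcm = u^{2}. S = \tfrac{8}{7}uv - 3u + \tfrac{4}{7}v^{2} - \tfrac{283}{7}.
  leading term uv: subtract (-\tfrac{8}{21})·f_2 from \tfrac{8}{7}uv - 3u + \tfrac{4}{7}v^{2} - \tfrac{283}{7} → -\tfrac{29}{7}u + \tfrac{4}{7}v^{2} + \tfrac{32}{21}v - \tfrac{401}{21}
  leading term u: subtract (\tfrac{29}{14})·f_3 from -\tfrac{29}{7}u + \tfrac{4}{7}v^{2} + \tfrac{32}{21}v - \tfrac{401}{21} → \tfrac{4}{7}v^{2} + \tfrac{32}{21}v - \tfrac{20}{3}
  leading term v^{2}: no divisor's leading term divides it; move \tfrac{4}{7}v^{2} to the remainder.
  leading term v: no divisor's leading term divides it; move \tfrac{32}{21}v to the remainder.
  leading term 1: no divisor's leading term divides it; move -\tfrac{20}{3} to the remainder.
  remainder \tfrac{4}{7}v^{2} + \tfrac{32}{21}v - \tfrac{20}{3} ≠ 0; add h_5 = \tfrac{4}{7}v^{2} + \tfrac{32}{21}v - \tfrac{20}{3} to the basis.

S(f_2,f_3): lcm = uv. S = u - \tfrac{13}{3}v - \tfrac{56}{3}.
  leading term u: subtract (-\tfrac{1}{2})·f_3 from u - \tfrac{13}{3}v - \tfrac{56}{3} → -\tfrac{13}{3}v - \tfrac{65}{3}
  leading term v: no divisor's leading term divides it; move -\tfrac{13}{3}v to the remainder.
  leading term 1: no divisor's leading term divides it; move -\tfrac{65}{3} to the remainder.
  remainder -\tfrac{13}{3}v - \tfrac{65}{3} ≠ 0; add h_6 = -\tfrac{13}{3}v - \tfrac{65}{3} to the basis.

The other S-polynomials (S(f_1,h_4), S(f_2,h_4), S(f_3,h_4), S(f_1,h_5), S(f_2,h_5), S(f_3,h_5), S(h_4,h_5), S(f_1,h_6), S(f_2,h_6), S(f_3,h_6), S(h_4,h_6), S(h_5,h_6)) all reduce to 0 modulo the current basis, so we have a Gröbner basis.
Inter-reduce: drop elements whose leading term is divisible by another's, tail-reduce, and make monic.
Reduced Gröbner basis: {u + 3, v + 5}.

Since the basis is lex-ordered, v + 5 is univariate in v. Its roots are {-5}. Back-substituting each root into the other basis elements fixes the other coordinates.
  v = -5: the earlier basis element becomes u + 3 = 0, giving u = -3 — point (-3, -5).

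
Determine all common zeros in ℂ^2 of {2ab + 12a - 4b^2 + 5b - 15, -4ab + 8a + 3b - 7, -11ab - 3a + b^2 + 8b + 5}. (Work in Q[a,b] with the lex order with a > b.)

Compute a lex Gröbner basis by Buchberger's algorithm.
f_1 = 2ab + 12a - 4b^2 + 5b - 15, LT = ab.
f_2 = -4ab + 8a + 3b - 7, LT = ab.
f_3 = -11ab - 3a + b^2 + 8b + 5, LT = ab.

S(f_1,f_2): lcm = ab. S = 8a - 2b^2 + 13/4b - 37/4.
  reduce S modulo (f_1, f_2, f_3):
  remainder 8a - 2b^2 + 13/4b - 37/4 ≠ 0; add h_4 = 8a - 2b^2 + 13/4b - 37/4 to the basis.

S(f_1,f_3): lcm = ab. S = 63/11a - 21/11b^2 + 71/22b - 155/22.
  reduce S modulo (f_1, f_2, f_3, h_4):
  remainder -21/44b^2 + 317/352b - 149/352 ≠ 0; add h_5 = -21/44b^2 + 317/352b - 149/352 to the basis.

S(f_1,h_4): lcm = ab. S = 6a + 1/4b^3 - 77/32b^2 + 117/32b - 15/2.
  reduce S modulo (f_1, f_2, f_3, h_4, h_5):
  remainder 4999/28224b - 4999/28224 ≠ 0; add h_6 = 4999/28224b - 4999/28224 to the basis.

The other S-polynomials (S(f_2,f_3), S(f_2,h_4), S(f_3,h_4), S(f_1,h_5), S(f_2,h_5), S(f_3,h_5), S(h_4,h_5), S(f_1,h_6), S(f_2,h_6), S(f_3,h_6), S(h_4,h_6), S(h_5,h_6)) all reduce to 0 modulo the current basis, so we have a Gröbner basis.
Inter-reduce: drop elements whose leading term is divisible by another's, tail-reduce, and make monic.
Reduced Gröbner basis: {a - 1, b - 1}.

Since the basis is lex-ordered, b - 1 is univariate in b. Its roots are {1}. Back-substituting each root into the other basis elements fixes the other coordinates.
  b = 1: the earlier basis element becomes a - 1 = 0, giving a = 1 — point (1, 1).
Zero-dimensionality of the ideal guarantees finitely many solutions over ℂ.

{(1, 1)}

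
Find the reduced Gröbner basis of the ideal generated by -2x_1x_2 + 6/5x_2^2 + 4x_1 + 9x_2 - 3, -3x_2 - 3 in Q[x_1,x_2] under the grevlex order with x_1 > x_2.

f_1 = -2x_1x_2 + 6/5x_2^2 + 4x_1 + 9x_2 - 3, LT = x_1x_2.
f_2 = -3x_2 - 3, LT = x_2.

S(f_1,f_2): lcm = x_1x_2. S = -3/5x_2^2 - 3x_1 - 9/2x_2 + 3/2.
  leading term x_2^2: subtract (1/5x_2)·f_2 from -3/5x_2^2 - 3x_1 - 9/2x_2 + 3/2 → -3x_1 - 39/10x_2 + 3/2
  leading term x_1: no divisor's leading term divides it; move -3x_1 to the remainder.
  leading term x_2: subtract (13/10)·f_2 from -39/10x_2 + 3/2 → 27/5
  leading term 1: no divisor's leading term divides it; move 27/5 to the remainder.
  remainder -3x_1 + 27/5 ≠ 0; add g_3 = -3x_1 + 27/5 to the basis.

S(f_1,g_3): lcm = x_1x_2. S = -3/5x_2^2 - 2x_1 - 27/10x_2 + 3/2.
  leading term x_2^2: subtract (1/5x_2)·f_2 from -3/5x_2^2 - 2x_1 - 27/10x_2 + 3/2 → -2x_1 - 21/10x_2 + 3/2
  leading term x_1: subtract (2/3)·g_3 from -2x_1 - 21/10x_2 + 3/2 → -21/10x_2 - 21/10
  leading term x_2: subtract (7/10)·f_2 from -21/10x_2 - 21/10 → 0
  remainder 0.

S(f_2,g_3): leading monomials are coprime, so the S-polynomial reduces to 0 (Buchberger's first criterion).
Every S-polynomial of the final basis reduces to 0, so we have a Gröbner basis.
Inter-reduce: drop elements whose leading term is divisible by another's, tail-reduce, and make monic.

G = {x_1 - 9/5, x_2 + 1}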